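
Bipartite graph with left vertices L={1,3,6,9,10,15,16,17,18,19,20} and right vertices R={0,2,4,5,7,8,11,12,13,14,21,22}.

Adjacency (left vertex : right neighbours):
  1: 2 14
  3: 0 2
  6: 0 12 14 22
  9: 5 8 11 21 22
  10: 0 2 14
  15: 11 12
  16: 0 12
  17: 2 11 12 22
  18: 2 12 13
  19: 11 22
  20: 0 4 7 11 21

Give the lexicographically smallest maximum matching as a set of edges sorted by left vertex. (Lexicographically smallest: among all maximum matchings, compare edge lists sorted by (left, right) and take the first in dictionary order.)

Lex-smallest maximum matching: {(1,2), (3,0), (6,12), (9,5), (10,14), (15,11), (17,22), (18,13), (20,4)}

|M| = 9 (so the lex-smallest maximum matching has 9 edges)
process left vertices in ascending order; for each, take the smallest-labelled available neighbour that still permits 9 edges overall, or leave it unmatched if none does
lex-smallest matching: {1-2, 3-0, 6-12, 9-5, 10-14, 15-11, 17-22, 18-13, 20-4}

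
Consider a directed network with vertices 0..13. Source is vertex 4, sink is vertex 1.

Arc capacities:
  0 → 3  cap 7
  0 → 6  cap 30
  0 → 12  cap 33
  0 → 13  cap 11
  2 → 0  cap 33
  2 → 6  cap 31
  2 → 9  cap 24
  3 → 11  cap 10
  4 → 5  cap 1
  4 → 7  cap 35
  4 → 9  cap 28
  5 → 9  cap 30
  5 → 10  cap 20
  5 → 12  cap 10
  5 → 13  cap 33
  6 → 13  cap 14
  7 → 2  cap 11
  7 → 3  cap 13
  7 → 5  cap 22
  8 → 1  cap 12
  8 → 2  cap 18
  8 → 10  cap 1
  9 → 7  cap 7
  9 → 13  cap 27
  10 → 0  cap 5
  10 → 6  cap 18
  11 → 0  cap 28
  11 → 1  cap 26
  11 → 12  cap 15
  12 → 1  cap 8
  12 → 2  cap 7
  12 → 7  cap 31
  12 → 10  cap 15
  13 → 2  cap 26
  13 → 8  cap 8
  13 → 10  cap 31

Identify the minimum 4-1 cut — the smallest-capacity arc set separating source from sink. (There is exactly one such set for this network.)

Min-cut arcs: {(3,11), (12,1), (13,8)} (total capacity 26)

augment #1: 4→5→12→1 push 1
augment #2: 4→7→3→11→1 push 10
augment #3: 4→7→5→12→1 push 7
augment #4: 4→9→13→8→1 push 8
max flow = 26; residual-reachable set from 4 gives S-side
cut edges (S→T): {(3,11), (12,1), (13,8)} total cap 26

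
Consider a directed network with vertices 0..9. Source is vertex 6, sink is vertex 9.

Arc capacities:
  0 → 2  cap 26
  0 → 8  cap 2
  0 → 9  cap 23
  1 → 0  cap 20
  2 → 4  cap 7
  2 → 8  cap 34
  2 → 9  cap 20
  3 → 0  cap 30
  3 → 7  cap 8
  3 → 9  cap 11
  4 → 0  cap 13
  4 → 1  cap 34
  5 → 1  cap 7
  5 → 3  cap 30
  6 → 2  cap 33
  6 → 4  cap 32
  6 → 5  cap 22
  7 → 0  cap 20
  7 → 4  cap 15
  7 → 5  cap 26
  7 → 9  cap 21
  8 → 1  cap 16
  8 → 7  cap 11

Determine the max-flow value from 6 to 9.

Maximum flow value: 73

augment #1: 6→2→9 bottleneck 20, total now 20
augment #2: 6→4→0→9 bottleneck 13, total now 33
augment #3: 6→5→3→9 bottleneck 11, total now 44
augment #4: 6→2→8→7→9 bottleneck 11, total now 55
augment #5: 6→4→1→0→9 bottleneck 10, total now 65
augment #6: 6→5→3→7→9 bottleneck 8, total now 73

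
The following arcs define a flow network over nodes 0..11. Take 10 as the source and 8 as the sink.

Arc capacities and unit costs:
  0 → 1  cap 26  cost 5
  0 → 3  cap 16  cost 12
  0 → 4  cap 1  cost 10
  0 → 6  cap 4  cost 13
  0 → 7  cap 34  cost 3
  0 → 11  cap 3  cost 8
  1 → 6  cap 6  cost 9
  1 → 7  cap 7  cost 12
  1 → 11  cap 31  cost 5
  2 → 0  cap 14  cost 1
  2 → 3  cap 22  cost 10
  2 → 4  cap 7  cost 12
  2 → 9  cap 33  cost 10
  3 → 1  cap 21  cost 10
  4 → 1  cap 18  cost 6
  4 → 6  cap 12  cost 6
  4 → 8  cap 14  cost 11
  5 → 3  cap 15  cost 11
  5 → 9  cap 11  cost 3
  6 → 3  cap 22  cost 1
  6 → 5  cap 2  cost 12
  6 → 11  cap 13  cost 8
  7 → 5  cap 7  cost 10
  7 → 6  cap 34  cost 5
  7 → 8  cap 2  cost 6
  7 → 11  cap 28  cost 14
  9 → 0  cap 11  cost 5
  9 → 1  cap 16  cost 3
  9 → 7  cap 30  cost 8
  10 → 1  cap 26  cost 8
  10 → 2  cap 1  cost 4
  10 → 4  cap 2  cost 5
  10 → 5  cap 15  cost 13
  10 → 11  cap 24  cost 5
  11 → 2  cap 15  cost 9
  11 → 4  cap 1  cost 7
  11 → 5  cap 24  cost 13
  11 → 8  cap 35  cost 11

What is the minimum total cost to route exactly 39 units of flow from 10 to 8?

Minimum cost for 39 units: 720

shortest-cost path #1: 10→2→0→7→8 push 1 @ unit cost 14 (adds 14)
shortest-cost path #2: 10→11→8 push 24 @ unit cost 16 (adds 384)
shortest-cost path #3: 10→4→8 push 2 @ unit cost 16 (adds 32)
shortest-cost path #4: 10→1→11→8 push 11 @ unit cost 24 (adds 264)
shortest-cost path #5: 10→1→7→8 push 1 @ unit cost 26 (adds 26)
total cost = 720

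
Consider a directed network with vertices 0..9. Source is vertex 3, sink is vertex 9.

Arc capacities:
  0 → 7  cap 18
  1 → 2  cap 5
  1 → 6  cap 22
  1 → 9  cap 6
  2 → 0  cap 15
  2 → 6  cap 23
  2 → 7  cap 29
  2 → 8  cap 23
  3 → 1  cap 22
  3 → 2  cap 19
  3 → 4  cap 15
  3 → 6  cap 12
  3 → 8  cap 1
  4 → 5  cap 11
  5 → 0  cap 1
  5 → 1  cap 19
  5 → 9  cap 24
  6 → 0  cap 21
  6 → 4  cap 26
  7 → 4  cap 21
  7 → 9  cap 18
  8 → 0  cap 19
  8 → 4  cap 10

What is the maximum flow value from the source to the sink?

Maximum flow value: 35

augment #1: 3→1→9 bottleneck 6, total now 6
augment #2: 3→2→7→9 bottleneck 18, total now 24
augment #3: 3→4→5→9 bottleneck 11, total now 35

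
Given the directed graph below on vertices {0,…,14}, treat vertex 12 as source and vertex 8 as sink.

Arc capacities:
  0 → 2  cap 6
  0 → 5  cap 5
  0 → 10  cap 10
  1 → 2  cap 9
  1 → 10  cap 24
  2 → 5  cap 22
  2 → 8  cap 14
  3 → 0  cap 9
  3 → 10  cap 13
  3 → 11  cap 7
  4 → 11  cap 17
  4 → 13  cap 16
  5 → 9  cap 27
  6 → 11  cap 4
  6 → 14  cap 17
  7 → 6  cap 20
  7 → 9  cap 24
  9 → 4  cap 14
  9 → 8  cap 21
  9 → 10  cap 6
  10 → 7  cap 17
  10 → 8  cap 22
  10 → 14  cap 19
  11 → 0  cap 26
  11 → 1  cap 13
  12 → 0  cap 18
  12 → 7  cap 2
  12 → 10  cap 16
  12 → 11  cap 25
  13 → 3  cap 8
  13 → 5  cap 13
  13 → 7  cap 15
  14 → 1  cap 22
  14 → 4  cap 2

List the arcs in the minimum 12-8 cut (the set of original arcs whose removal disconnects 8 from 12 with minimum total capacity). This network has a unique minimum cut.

Min-cut arcs: {(0,2), (0,5), (0,10), (11,1), (12,7), (12,10)} (total capacity 52)

augment #1: 12→10→8 push 16
augment #2: 12→0→2→8 push 6
augment #3: 12→0→10→8 push 6
augment #4: 12→7→9→8 push 2
augment #5: 12→0→5→9→8 push 5
augment #6: 12→11→1→2→8 push 8
augment #7: 12→0→10→7→9→8 push 1
augment #8: 12→11→0→10→7→9→8 push 3
augment #9: 12→11→1→2→5→9→8 push 1
augment #10: 12→11→1→10→7→9→8 push 4
max flow = 52; residual-reachable set from 12 gives S-side
cut edges (S→T): {(0,2), (0,5), (0,10), (11,1), (12,7), (12,10)} total cap 52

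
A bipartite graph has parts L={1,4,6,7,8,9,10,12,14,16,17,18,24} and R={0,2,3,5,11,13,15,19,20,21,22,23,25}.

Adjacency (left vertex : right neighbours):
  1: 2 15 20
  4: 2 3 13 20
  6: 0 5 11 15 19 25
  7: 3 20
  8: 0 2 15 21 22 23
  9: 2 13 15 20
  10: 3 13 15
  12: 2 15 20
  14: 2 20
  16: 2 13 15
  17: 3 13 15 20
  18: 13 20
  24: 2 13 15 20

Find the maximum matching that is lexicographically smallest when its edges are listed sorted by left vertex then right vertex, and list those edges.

Lex-smallest maximum matching: {(1,2), (4,3), (6,0), (7,20), (8,21), (9,13), (10,15)}

|M| = 7 (so the lex-smallest maximum matching has 7 edges)
process left vertices in ascending order; for each, take the smallest-labelled available neighbour that still permits 7 edges overall, or leave it unmatched if none does
lex-smallest matching: {1-2, 4-3, 6-0, 7-20, 8-21, 9-13, 10-15}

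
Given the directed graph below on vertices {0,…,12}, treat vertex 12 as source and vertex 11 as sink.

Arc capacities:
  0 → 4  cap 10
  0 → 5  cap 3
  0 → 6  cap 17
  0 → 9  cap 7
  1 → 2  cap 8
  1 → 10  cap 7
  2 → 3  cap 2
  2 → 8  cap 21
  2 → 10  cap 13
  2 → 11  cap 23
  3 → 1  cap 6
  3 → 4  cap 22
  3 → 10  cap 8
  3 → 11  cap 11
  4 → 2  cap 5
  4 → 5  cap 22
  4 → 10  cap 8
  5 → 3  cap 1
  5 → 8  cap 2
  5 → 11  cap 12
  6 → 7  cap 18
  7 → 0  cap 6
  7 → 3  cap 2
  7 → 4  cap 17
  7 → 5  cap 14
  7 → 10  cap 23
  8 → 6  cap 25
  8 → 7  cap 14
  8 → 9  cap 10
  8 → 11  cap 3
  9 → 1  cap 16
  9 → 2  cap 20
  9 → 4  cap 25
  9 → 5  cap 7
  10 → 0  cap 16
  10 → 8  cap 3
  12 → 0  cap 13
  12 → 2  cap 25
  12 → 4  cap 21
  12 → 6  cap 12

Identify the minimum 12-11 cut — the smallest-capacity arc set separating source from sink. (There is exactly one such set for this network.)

Min-cut arcs: {(2,3), (2,11), (5,3), (5,11), (7,3), (8,11)} (total capacity 43)

augment #1: 12→2→11 push 23
augment #2: 12→0→5→11 push 3
augment #3: 12→2→3→11 push 2
augment #4: 12→4→5→11 push 9
augment #5: 12→4→2→8→11 push 3
augment #6: 12→4→5→3→11 push 1
augment #7: 12→6→7→3→11 push 2
max flow = 43; residual-reachable set from 12 gives S-side
cut edges (S→T): {(2,3), (2,11), (5,3), (5,11), (7,3), (8,11)} total cap 43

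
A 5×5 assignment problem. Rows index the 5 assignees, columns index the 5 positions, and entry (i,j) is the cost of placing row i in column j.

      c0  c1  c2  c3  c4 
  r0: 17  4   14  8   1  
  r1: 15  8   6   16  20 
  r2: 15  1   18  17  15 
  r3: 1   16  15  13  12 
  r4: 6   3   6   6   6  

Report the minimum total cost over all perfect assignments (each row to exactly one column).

Minimum assignment cost: 15

optimal assignment: row0→col4 (cost 1), row1→col2 (cost 6), row2→col1 (cost 1), row3→col0 (cost 1), row4→col3 (cost 6)
total = 1 + 6 + 1 + 1 + 6 = 15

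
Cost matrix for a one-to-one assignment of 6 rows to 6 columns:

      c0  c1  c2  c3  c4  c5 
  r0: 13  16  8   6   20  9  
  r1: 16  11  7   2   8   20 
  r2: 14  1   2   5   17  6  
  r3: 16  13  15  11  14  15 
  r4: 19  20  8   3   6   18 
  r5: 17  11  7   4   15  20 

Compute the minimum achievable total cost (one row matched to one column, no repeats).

optimal assignment: row0→col5 (cost 9), row1→col3 (cost 2), row2→col1 (cost 1), row3→col0 (cost 16), row4→col4 (cost 6), row5→col2 (cost 7)
total = 9 + 2 + 1 + 16 + 6 + 7 = 41

Minimum assignment cost: 41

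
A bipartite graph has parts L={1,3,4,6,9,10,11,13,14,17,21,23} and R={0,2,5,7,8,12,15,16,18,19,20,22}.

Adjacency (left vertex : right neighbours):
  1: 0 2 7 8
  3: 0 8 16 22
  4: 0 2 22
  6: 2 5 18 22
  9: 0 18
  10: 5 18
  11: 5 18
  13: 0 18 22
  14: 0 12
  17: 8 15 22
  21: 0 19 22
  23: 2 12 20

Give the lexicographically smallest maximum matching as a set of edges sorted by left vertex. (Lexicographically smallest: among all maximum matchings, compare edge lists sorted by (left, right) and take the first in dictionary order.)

Lex-smallest maximum matching: {(1,7), (3,8), (4,0), (6,2), (9,18), (10,5), (13,22), (14,12), (17,15), (21,19), (23,20)}

|M| = 11 (so the lex-smallest maximum matching has 11 edges)
process left vertices in ascending order; for each, take the smallest-labelled available neighbour that still permits 11 edges overall, or leave it unmatched if none does
lex-smallest matching: {1-7, 3-8, 4-0, 6-2, 9-18, 10-5, 13-22, 14-12, 17-15, 21-19, 23-20}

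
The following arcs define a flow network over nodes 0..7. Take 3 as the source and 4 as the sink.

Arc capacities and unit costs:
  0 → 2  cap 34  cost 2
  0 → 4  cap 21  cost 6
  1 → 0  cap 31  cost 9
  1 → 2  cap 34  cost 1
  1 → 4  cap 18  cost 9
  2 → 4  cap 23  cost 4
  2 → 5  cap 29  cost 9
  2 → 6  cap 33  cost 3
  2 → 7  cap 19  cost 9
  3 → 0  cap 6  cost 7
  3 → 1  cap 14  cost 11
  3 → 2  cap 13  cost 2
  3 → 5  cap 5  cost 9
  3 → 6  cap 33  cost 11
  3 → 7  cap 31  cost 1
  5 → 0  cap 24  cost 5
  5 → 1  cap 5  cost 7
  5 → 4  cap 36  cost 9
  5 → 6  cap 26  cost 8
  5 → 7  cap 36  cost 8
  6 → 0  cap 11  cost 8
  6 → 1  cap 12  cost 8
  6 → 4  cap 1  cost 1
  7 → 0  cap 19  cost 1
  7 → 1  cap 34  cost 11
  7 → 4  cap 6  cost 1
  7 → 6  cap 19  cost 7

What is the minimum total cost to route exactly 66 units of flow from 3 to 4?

Minimum cost for 66 units: 717

shortest-cost path #1: 3→7→4 push 6 @ unit cost 2 (adds 12)
shortest-cost path #2: 3→2→4 push 13 @ unit cost 6 (adds 78)
shortest-cost path #3: 3→7→0→4 push 19 @ unit cost 8 (adds 152)
shortest-cost path #4: 3→7→6→4 push 1 @ unit cost 9 (adds 9)
shortest-cost path #5: 3→0→4 push 2 @ unit cost 13 (adds 26)
shortest-cost path #6: 3→0→2→4 push 4 @ unit cost 13 (adds 52)
shortest-cost path #7: 3→1→2→4 push 6 @ unit cost 16 (adds 96)
shortest-cost path #8: 3→5→4 push 5 @ unit cost 18 (adds 90)
shortest-cost path #9: 3→1→4 push 8 @ unit cost 20 (adds 160)
shortest-cost path #10: 3→7→1→4 push 2 @ unit cost 21 (adds 42)
total cost = 717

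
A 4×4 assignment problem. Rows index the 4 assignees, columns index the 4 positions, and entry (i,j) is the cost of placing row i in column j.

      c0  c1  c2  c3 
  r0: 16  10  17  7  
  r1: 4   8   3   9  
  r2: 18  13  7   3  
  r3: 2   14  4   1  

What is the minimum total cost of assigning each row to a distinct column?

Minimum assignment cost: 18

optimal assignment: row0→col1 (cost 10), row1→col2 (cost 3), row2→col3 (cost 3), row3→col0 (cost 2)
total = 10 + 3 + 3 + 2 = 18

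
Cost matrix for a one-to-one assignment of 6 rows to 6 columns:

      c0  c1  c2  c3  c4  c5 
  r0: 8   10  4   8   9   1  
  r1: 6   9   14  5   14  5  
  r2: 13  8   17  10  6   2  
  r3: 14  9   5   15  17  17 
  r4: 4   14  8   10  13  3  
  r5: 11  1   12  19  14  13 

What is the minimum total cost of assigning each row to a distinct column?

Minimum assignment cost: 22

optimal assignment: row0→col5 (cost 1), row1→col3 (cost 5), row2→col4 (cost 6), row3→col2 (cost 5), row4→col0 (cost 4), row5→col1 (cost 1)
total = 1 + 5 + 6 + 5 + 4 + 1 = 22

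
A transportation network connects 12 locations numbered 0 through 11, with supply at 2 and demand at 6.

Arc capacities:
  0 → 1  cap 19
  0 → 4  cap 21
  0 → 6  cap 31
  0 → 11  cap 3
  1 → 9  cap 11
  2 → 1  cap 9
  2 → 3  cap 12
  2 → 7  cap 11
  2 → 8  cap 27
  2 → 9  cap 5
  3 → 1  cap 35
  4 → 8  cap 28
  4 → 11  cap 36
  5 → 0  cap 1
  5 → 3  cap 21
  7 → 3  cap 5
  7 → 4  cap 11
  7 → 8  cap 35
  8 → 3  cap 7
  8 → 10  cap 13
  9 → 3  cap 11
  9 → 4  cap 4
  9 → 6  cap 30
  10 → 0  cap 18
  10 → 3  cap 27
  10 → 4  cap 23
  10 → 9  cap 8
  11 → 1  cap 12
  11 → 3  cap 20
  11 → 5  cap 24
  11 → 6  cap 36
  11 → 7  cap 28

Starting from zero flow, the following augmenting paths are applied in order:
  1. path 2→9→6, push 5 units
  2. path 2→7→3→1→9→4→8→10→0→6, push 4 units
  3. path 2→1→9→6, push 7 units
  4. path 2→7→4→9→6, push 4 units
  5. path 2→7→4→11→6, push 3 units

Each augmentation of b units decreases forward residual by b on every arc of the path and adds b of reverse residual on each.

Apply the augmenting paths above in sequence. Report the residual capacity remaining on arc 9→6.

Residual capacity of (9,6): 14

after path 1 (2→9→6, push 5): res(9,6)=25
after path 2 (2→7→3→1→9→4→8→10→0→6, push 4): res(9,6)=25
after path 3 (2→1→9→6, push 7): res(9,6)=18
after path 4 (2→7→4→9→6, push 4): res(9,6)=14
after path 5 (2→7→4→11→6, push 3): res(9,6)=14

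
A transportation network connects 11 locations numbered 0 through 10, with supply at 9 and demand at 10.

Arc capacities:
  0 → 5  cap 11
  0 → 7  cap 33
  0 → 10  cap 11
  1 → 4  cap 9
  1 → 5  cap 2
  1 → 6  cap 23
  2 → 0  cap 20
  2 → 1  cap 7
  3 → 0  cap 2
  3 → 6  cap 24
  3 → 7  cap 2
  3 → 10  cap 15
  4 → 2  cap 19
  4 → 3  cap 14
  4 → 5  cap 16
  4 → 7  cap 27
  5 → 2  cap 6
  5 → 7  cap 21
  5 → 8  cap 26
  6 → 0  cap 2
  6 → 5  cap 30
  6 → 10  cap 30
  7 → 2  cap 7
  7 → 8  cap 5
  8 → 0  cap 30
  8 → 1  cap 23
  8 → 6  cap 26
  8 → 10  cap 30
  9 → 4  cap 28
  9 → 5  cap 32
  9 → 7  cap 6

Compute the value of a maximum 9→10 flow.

Maximum flow value: 63

augment #1: 9→4→3→10 bottleneck 14, total now 14
augment #2: 9→5→8→10 bottleneck 26, total now 40
augment #3: 9→7→8→10 bottleneck 4, total now 44
augment #4: 9→4→2→0→10 bottleneck 11, total now 55
augment #5: 9→7→8→6→10 bottleneck 1, total now 56
augment #6: 9→4→2→1→6→10 bottleneck 3, total now 59
augment #7: 9→5→2→1→6→10 bottleneck 4, total now 63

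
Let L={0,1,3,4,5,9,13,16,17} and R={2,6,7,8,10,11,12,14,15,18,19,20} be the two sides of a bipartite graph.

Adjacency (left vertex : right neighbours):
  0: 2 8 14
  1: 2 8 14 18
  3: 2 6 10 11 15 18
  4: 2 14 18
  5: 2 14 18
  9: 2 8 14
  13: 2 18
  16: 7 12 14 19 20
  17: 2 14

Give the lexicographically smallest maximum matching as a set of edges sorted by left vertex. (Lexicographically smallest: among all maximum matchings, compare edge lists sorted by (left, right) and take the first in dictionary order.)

Lex-smallest maximum matching: {(0,2), (1,8), (3,6), (4,14), (5,18), (16,7)}

|M| = 6 (so the lex-smallest maximum matching has 6 edges)
process left vertices in ascending order; for each, take the smallest-labelled available neighbour that still permits 6 edges overall, or leave it unmatched if none does
lex-smallest matching: {0-2, 1-8, 3-6, 4-14, 5-18, 16-7}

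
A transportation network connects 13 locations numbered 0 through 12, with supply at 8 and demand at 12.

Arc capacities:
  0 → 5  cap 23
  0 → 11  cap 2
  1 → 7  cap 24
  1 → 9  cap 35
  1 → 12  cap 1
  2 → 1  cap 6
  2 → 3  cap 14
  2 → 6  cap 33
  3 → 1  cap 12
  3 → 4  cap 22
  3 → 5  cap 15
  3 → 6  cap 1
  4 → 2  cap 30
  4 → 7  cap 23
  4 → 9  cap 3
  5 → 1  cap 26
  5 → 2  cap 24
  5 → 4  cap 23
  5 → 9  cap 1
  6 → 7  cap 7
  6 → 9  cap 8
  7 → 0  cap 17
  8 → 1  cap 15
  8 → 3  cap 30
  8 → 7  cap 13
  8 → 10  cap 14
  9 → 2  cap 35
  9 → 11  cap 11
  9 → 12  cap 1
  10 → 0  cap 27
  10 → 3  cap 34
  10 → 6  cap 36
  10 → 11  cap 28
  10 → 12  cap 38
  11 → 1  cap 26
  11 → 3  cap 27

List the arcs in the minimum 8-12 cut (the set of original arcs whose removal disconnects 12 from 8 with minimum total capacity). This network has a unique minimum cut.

Min-cut arcs: {(1,12), (8,10), (9,12)} (total capacity 16)

augment #1: 8→1→12 push 1
augment #2: 8→10→12 push 14
augment #3: 8→1→9→12 push 1
max flow = 16; residual-reachable set from 8 gives S-side
cut edges (S→T): {(1,12), (8,10), (9,12)} total cap 16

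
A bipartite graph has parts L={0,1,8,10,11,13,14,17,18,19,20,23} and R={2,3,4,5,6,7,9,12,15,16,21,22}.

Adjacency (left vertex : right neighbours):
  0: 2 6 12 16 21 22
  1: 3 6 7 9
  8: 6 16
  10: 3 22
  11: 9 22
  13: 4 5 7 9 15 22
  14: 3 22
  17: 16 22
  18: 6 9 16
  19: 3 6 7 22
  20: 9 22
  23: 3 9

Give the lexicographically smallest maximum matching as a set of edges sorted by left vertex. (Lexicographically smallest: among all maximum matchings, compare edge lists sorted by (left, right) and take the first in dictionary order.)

Lex-smallest maximum matching: {(0,2), (1,3), (8,6), (10,22), (11,9), (13,4), (17,16), (19,7)}

|M| = 8 (so the lex-smallest maximum matching has 8 edges)
process left vertices in ascending order; for each, take the smallest-labelled available neighbour that still permits 8 edges overall, or leave it unmatched if none does
lex-smallest matching: {0-2, 1-3, 8-6, 10-22, 11-9, 13-4, 17-16, 19-7}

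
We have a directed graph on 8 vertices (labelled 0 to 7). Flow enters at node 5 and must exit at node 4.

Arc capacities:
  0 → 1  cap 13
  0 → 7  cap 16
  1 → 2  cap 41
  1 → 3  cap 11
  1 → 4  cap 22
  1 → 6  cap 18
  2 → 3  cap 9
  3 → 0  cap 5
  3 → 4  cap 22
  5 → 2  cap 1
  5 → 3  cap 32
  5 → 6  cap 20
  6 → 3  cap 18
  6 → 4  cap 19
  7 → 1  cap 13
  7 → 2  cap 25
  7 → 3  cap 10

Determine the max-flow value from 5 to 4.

augment #1: 5→3→4 bottleneck 22, total now 22
augment #2: 5→6→4 bottleneck 19, total now 41
augment #3: 5→3→0→1→4 bottleneck 5, total now 46

Maximum flow value: 46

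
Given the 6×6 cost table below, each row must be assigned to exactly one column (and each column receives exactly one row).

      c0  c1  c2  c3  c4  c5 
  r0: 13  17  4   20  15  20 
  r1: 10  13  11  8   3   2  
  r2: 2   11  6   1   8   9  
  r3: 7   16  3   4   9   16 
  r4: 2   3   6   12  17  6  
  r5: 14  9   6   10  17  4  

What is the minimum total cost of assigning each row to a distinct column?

Minimum assignment cost: 20

optimal assignment: row0→col2 (cost 4), row1→col4 (cost 3), row2→col0 (cost 2), row3→col3 (cost 4), row4→col1 (cost 3), row5→col5 (cost 4)
total = 4 + 3 + 2 + 4 + 3 + 4 = 20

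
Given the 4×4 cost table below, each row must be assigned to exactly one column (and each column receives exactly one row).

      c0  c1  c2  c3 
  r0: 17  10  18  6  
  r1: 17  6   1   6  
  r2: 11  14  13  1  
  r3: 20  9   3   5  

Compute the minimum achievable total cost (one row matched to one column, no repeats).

optimal assignment: row0→col3 (cost 6), row1→col1 (cost 6), row2→col0 (cost 11), row3→col2 (cost 3)
total = 6 + 6 + 11 + 3 = 26

Minimum assignment cost: 26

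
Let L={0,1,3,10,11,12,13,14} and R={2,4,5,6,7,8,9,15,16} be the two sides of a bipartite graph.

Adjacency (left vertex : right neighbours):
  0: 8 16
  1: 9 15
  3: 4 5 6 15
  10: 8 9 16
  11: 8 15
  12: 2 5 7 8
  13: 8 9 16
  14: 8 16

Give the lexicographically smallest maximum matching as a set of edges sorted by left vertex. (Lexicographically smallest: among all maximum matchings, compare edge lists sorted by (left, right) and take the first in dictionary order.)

|M| = 6 (so the lex-smallest maximum matching has 6 edges)
process left vertices in ascending order; for each, take the smallest-labelled available neighbour that still permits 6 edges overall, or leave it unmatched if none does
lex-smallest matching: {0-8, 1-9, 3-4, 10-16, 11-15, 12-2}

Lex-smallest maximum matching: {(0,8), (1,9), (3,4), (10,16), (11,15), (12,2)}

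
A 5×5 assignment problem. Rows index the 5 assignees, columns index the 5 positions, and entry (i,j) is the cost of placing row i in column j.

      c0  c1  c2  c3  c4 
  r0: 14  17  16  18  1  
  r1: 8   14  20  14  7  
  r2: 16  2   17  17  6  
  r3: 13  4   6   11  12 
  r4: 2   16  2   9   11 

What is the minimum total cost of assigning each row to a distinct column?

Minimum assignment cost: 24

optimal assignment: row0→col4 (cost 1), row1→col0 (cost 8), row2→col1 (cost 2), row3→col3 (cost 11), row4→col2 (cost 2)
total = 1 + 8 + 2 + 11 + 2 = 24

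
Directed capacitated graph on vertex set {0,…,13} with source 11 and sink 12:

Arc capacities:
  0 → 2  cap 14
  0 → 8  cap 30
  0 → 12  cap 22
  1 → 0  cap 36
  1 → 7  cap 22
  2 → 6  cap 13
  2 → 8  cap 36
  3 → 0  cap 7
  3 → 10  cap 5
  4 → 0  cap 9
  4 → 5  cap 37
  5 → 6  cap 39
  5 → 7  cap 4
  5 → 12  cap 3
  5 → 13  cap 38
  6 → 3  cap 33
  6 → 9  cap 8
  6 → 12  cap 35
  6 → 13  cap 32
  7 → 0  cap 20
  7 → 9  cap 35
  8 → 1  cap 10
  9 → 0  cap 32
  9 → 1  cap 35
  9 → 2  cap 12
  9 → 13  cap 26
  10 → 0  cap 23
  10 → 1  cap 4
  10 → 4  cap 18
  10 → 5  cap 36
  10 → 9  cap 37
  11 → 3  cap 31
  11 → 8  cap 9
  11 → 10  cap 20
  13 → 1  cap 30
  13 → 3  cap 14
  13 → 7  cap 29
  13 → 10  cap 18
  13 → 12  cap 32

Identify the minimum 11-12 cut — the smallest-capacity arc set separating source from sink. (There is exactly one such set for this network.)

Min-cut arcs: {(3,0), (3,10), (11,8), (11,10)} (total capacity 41)

augment #1: 11→3→0→12 push 7
augment #2: 11→10→0→12 push 15
augment #3: 11→10→5→12 push 3
augment #4: 11→10→5→6→12 push 2
augment #5: 11→3→10→5→6→12 push 5
augment #6: 11→8→1→0→2→6→12 push 9
max flow = 41; residual-reachable set from 11 gives S-side
cut edges (S→T): {(3,0), (3,10), (11,8), (11,10)} total cap 41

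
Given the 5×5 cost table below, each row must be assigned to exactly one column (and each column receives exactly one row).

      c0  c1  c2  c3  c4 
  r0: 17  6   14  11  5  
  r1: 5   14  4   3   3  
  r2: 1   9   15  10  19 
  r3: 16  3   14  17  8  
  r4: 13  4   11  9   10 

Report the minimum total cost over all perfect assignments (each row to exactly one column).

Minimum assignment cost: 22

optimal assignment: row0→col4 (cost 5), row1→col2 (cost 4), row2→col0 (cost 1), row3→col1 (cost 3), row4→col3 (cost 9)
total = 5 + 4 + 1 + 3 + 9 = 22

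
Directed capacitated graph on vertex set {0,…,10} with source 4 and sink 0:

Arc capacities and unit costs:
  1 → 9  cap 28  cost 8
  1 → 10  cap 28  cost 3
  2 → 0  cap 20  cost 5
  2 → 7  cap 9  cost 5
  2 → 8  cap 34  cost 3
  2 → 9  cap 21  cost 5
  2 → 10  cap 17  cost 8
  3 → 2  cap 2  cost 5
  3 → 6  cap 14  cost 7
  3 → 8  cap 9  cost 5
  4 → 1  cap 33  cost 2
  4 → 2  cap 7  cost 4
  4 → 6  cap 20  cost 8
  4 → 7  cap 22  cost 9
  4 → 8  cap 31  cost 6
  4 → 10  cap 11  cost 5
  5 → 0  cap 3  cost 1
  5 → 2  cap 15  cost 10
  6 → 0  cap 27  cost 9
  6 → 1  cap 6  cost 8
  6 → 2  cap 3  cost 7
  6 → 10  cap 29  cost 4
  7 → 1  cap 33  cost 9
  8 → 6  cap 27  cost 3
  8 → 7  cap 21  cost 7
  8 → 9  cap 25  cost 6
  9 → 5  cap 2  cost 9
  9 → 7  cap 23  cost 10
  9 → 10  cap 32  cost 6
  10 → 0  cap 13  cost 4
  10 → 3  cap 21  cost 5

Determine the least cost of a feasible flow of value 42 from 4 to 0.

shortest-cost path #1: 4→10→0 push 11 @ unit cost 9 (adds 99)
shortest-cost path #2: 4→2→0 push 7 @ unit cost 9 (adds 63)
shortest-cost path #3: 4→1→10→0 push 2 @ unit cost 9 (adds 18)
shortest-cost path #4: 4→6→0 push 20 @ unit cost 17 (adds 340)
shortest-cost path #5: 4→8→6→0 push 2 @ unit cost 18 (adds 36)
total cost = 556

Minimum cost for 42 units: 556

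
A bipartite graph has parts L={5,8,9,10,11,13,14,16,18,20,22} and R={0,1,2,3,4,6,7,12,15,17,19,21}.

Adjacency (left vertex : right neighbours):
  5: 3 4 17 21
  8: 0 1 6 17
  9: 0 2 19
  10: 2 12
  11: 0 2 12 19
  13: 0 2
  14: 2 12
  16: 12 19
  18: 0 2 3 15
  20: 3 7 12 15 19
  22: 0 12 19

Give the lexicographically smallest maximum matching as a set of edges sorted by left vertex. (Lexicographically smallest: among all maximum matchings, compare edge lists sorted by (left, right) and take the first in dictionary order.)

Lex-smallest maximum matching: {(5,3), (8,1), (9,0), (10,2), (11,12), (16,19), (18,15), (20,7)}

|M| = 8 (so the lex-smallest maximum matching has 8 edges)
process left vertices in ascending order; for each, take the smallest-labelled available neighbour that still permits 8 edges overall, or leave it unmatched if none does
lex-smallest matching: {5-3, 8-1, 9-0, 10-2, 11-12, 16-19, 18-15, 20-7}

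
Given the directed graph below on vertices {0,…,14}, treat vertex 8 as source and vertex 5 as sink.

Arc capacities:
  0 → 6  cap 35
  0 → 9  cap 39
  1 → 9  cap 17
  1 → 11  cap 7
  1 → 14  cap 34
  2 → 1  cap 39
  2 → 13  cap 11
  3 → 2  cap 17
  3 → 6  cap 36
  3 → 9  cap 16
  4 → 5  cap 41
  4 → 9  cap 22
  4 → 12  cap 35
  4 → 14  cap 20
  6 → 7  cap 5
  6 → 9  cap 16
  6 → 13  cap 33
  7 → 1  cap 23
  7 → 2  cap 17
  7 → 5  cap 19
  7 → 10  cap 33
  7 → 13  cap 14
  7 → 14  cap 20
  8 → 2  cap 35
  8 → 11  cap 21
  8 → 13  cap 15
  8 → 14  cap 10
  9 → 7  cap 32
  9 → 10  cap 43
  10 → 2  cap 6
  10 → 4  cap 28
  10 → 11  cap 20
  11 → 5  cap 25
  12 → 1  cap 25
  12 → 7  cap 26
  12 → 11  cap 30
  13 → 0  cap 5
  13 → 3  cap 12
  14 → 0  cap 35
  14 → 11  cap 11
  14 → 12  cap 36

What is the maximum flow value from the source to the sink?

Maximum flow value: 72

augment #1: 8→11→5 bottleneck 21, total now 21
augment #2: 8→14→11→5 bottleneck 4, total now 25
augment #3: 8→14→12→7→5 bottleneck 6, total now 31
augment #4: 8→2→1→9→7→5 bottleneck 13, total now 44
augment #5: 8→2→1→9→10→4→5 bottleneck 4, total now 48
augment #6: 8→13→0→9→10→4→5 bottleneck 5, total now 53
augment #7: 8→13→3→9→10→4→5 bottleneck 10, total now 63
augment #8: 8→2→13→3→9→10→4→5 bottleneck 2, total now 65
augment #9: 8→2→1→14→0→9→10→4→5 bottleneck 7, total now 72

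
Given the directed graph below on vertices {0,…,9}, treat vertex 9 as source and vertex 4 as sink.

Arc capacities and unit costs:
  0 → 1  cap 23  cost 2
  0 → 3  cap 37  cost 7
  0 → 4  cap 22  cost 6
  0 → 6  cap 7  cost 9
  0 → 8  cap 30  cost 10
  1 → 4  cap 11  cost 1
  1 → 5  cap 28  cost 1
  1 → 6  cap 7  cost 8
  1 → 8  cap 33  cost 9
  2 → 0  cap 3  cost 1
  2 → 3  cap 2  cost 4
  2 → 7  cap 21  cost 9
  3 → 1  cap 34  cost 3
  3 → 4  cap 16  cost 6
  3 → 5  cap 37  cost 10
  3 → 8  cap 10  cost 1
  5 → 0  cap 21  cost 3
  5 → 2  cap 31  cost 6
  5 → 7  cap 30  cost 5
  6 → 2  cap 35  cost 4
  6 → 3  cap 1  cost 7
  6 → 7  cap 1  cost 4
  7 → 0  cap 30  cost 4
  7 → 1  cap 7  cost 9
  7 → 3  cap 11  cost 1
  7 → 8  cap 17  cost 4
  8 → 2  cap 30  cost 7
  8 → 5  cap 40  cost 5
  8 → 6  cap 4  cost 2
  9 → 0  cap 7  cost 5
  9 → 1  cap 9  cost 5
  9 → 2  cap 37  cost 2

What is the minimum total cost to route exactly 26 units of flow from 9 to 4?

shortest-cost path #1: 9→1→4 push 9 @ unit cost 6 (adds 54)
shortest-cost path #2: 9→2→0→1→4 push 2 @ unit cost 6 (adds 12)
shortest-cost path #3: 9→2→0→4 push 1 @ unit cost 9 (adds 9)
shortest-cost path #4: 9→0→4 push 7 @ unit cost 11 (adds 77)
shortest-cost path #5: 9→2→3→4 push 2 @ unit cost 12 (adds 24)
shortest-cost path #6: 9→2→7→3→4 push 5 @ unit cost 18 (adds 90)
total cost = 266

Minimum cost for 26 units: 266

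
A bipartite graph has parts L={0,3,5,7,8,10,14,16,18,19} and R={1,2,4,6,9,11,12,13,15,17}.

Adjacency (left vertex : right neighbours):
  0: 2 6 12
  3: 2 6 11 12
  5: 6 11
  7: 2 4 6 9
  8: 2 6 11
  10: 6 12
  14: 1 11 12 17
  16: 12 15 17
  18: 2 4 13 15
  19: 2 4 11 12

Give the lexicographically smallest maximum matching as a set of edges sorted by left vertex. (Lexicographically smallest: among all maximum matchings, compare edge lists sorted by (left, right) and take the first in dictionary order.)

|M| = 9 (so the lex-smallest maximum matching has 9 edges)
process left vertices in ascending order; for each, take the smallest-labelled available neighbour that still permits 9 edges overall, or leave it unmatched if none does
lex-smallest matching: {0-2, 3-6, 5-11, 7-9, 10-12, 14-1, 16-15, 18-13, 19-4}

Lex-smallest maximum matching: {(0,2), (3,6), (5,11), (7,9), (10,12), (14,1), (16,15), (18,13), (19,4)}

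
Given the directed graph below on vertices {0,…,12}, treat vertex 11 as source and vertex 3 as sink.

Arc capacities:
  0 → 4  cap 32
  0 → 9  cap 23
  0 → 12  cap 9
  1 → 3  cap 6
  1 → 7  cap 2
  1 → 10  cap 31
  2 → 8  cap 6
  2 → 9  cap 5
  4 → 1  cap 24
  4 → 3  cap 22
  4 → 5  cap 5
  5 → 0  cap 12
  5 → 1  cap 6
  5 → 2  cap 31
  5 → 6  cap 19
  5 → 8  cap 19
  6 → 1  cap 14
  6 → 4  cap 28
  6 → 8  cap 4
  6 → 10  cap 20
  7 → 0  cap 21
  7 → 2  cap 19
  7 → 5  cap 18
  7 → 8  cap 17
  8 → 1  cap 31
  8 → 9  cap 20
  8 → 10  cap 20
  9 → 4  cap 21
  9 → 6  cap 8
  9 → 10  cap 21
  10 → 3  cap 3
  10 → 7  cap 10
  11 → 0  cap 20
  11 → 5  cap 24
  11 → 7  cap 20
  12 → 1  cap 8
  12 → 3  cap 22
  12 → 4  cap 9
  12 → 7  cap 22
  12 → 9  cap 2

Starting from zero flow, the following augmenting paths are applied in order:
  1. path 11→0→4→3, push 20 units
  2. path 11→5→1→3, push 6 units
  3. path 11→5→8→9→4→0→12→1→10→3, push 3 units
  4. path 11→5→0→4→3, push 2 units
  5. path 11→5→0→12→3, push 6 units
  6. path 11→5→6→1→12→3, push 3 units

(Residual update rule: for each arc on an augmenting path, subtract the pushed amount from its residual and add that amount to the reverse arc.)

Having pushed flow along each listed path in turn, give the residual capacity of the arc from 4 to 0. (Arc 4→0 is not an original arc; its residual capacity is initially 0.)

after path 1 (11→0→4→3, push 20): res(4,0)=20
after path 2 (11→5→1→3, push 6): res(4,0)=20
after path 3 (11→5→8→9→4→0→12→1→10→3, push 3): res(4,0)=17
after path 4 (11→5→0→4→3, push 2): res(4,0)=19
after path 5 (11→5→0→12→3, push 6): res(4,0)=19
after path 6 (11→5→6→1→12→3, push 3): res(4,0)=19

Residual capacity of (4,0): 19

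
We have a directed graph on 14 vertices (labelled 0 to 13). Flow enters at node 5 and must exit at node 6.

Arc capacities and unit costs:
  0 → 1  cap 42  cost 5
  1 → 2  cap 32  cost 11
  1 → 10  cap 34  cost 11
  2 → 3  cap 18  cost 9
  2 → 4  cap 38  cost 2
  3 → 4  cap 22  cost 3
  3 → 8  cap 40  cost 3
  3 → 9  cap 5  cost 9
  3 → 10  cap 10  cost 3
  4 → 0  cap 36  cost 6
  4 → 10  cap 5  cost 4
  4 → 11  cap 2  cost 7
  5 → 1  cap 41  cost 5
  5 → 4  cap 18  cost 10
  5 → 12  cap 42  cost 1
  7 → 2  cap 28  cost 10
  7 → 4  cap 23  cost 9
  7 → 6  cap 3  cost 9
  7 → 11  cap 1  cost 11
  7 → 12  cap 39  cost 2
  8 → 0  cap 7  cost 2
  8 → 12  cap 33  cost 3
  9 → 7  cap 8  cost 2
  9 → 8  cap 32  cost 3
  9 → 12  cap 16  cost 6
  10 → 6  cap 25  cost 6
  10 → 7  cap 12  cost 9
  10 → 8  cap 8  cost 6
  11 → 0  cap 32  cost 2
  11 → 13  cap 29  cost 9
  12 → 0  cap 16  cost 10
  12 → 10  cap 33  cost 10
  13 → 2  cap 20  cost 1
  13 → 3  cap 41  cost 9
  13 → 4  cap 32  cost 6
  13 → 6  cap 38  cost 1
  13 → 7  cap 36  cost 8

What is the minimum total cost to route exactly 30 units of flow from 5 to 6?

shortest-cost path #1: 5→12→10→6 push 25 @ unit cost 17 (adds 425)
shortest-cost path #2: 5→4→11→13→6 push 2 @ unit cost 27 (adds 54)
shortest-cost path #3: 5→12→10→7→6 push 3 @ unit cost 29 (adds 87)
total cost = 566

Minimum cost for 30 units: 566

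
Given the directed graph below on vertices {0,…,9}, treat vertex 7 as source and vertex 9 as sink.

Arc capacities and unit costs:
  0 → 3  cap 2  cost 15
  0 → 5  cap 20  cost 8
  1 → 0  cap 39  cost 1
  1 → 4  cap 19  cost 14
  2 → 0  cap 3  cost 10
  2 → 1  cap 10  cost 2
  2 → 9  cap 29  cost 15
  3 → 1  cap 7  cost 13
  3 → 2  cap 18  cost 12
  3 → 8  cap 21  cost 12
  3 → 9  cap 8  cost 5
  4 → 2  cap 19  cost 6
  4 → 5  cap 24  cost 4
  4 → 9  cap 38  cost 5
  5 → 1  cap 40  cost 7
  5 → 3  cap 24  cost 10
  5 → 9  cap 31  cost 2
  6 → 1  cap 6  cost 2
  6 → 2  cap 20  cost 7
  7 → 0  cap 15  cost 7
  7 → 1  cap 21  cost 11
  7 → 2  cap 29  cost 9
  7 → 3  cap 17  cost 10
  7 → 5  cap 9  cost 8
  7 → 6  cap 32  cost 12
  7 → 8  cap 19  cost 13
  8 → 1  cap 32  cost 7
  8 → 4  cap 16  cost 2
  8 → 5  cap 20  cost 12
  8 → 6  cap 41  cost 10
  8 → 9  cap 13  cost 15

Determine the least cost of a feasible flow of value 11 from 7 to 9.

shortest-cost path #1: 7→5→9 push 9 @ unit cost 10 (adds 90)
shortest-cost path #2: 7→3→9 push 2 @ unit cost 15 (adds 30)
total cost = 120

Minimum cost for 11 units: 120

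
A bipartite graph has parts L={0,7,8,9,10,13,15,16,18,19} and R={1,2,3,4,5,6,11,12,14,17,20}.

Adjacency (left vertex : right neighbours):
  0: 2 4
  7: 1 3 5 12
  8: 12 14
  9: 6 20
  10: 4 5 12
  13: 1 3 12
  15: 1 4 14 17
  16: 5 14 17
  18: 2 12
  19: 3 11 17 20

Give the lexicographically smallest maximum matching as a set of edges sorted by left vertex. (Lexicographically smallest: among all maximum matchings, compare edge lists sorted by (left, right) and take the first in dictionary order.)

Lex-smallest maximum matching: {(0,2), (7,1), (8,14), (9,6), (10,4), (13,3), (15,17), (16,5), (18,12), (19,11)}

|M| = 10 (so the lex-smallest maximum matching has 10 edges)
process left vertices in ascending order; for each, take the smallest-labelled available neighbour that still permits 10 edges overall, or leave it unmatched if none does
lex-smallest matching: {0-2, 7-1, 8-14, 9-6, 10-4, 13-3, 15-17, 16-5, 18-12, 19-11}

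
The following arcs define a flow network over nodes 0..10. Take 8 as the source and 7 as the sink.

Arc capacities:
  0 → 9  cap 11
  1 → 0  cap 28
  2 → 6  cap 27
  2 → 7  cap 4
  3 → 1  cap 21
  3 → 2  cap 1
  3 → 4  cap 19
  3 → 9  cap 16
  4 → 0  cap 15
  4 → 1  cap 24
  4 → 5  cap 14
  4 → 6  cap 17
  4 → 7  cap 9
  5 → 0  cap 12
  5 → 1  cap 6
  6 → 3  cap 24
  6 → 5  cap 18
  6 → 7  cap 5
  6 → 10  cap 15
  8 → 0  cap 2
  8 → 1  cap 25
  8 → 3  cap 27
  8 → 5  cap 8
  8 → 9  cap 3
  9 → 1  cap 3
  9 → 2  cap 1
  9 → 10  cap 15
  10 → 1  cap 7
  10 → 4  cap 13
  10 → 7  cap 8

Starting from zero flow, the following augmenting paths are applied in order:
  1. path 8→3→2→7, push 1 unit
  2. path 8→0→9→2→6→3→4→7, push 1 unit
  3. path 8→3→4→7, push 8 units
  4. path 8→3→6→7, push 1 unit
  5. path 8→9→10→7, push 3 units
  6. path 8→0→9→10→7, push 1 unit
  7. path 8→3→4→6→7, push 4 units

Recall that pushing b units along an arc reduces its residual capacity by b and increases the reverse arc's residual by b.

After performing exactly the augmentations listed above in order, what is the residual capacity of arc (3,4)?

Residual capacity of (3,4): 6

after path 1 (8→3→2→7, push 1): res(3,4)=19
after path 2 (8→0→9→2→6→3→4→7, push 1): res(3,4)=18
after path 3 (8→3→4→7, push 8): res(3,4)=10
after path 4 (8→3→6→7, push 1): res(3,4)=10
after path 5 (8→9→10→7, push 3): res(3,4)=10
after path 6 (8→0→9→10→7, push 1): res(3,4)=10
after path 7 (8→3→4→6→7, push 4): res(3,4)=6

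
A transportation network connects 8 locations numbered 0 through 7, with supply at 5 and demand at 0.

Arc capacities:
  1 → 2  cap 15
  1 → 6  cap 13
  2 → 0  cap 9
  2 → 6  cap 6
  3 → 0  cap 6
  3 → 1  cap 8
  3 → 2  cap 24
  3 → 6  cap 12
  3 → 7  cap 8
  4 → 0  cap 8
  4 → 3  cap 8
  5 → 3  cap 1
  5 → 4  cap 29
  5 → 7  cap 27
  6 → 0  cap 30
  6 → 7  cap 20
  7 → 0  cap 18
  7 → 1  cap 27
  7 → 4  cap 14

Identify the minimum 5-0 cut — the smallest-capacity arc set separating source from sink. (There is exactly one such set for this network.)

augment #1: 5→3→0 push 1
augment #2: 5→4→0 push 8
augment #3: 5→7→0 push 18
augment #4: 5→4→3→0 push 5
augment #5: 5→4→3→2→0 push 3
augment #6: 5→7→1→2→0 push 6
augment #7: 5→7→1→6→0 push 3
max flow = 44; residual-reachable set from 5 gives S-side
cut edges (S→T): {(4,0), (4,3), (5,3), (5,7)} total cap 44

Min-cut arcs: {(4,0), (4,3), (5,3), (5,7)} (total capacity 44)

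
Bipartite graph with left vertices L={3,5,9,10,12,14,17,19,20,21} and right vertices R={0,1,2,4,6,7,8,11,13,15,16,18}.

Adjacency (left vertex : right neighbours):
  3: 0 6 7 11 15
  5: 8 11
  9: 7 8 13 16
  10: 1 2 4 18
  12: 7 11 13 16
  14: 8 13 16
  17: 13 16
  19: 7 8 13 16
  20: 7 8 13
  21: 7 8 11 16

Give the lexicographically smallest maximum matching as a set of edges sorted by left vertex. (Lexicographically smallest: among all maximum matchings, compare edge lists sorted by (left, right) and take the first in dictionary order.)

|M| = 7 (so the lex-smallest maximum matching has 7 edges)
process left vertices in ascending order; for each, take the smallest-labelled available neighbour that still permits 7 edges overall, or leave it unmatched if none does
lex-smallest matching: {3-0, 5-8, 9-7, 10-1, 12-11, 14-13, 17-16}

Lex-smallest maximum matching: {(3,0), (5,8), (9,7), (10,1), (12,11), (14,13), (17,16)}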